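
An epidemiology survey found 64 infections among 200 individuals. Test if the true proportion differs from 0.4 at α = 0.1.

p̂ = 0.32, p₀ = 0.4. z = (p̂ - p₀)/√(p₀(1-p₀)/n) = -2.309. Critical: ±1.645. Reject H₀.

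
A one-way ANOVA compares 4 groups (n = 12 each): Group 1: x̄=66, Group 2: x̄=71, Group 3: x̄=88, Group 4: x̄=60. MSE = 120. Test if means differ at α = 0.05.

Grand mean = 71.25. SS_between = 5217.0, MS_between = 1739.0. F = 14.492, F_crit ≈ 2.816. Reject H₀.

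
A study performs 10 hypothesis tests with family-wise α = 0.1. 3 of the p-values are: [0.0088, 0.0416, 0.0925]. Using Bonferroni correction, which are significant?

Bonferroni α = 0.1/10 = 0.01. Significant p-values: [0.0088]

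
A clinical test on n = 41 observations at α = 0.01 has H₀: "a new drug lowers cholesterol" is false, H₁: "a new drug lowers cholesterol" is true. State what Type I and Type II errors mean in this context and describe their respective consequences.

Type I (false positive): concluding that a new drug lowers cholesterol when it is not — approving an ineffective drug — patients take a useless medication and may skip effective alternatives. Type II (false negative): failing to conclude that a new drug lowers cholesterol when it is — shelving an effective drug — patients miss out on a treatment that would have helped. Which is costlier depends on domain priorities and is a judgement call rather than a statistical fact.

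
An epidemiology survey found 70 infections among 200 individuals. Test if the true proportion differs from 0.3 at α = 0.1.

p̂ = 0.35, p₀ = 0.3. z = (p̂ - p₀)/√(p₀(1-p₀)/n) = 1.543. Critical: ±1.645. Fail to reject H₀.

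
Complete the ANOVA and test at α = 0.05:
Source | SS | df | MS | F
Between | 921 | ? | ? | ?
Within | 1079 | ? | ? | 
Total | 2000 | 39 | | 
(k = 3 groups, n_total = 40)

df_between = 2, df_within = 37. MS_between = 460.5, MS_within = 29.16. F = 15.791, F_crit ≈ 3.252. Reject H₀.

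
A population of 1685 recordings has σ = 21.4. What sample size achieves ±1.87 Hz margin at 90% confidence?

Without FPC: n₀ = (1.645×21.4/1.87)² = 354.386. With FPC: n = n₀N/(n₀+N-1) = 292.9 → n = 293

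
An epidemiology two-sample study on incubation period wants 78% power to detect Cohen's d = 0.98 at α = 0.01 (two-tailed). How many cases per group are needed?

z_{α/2} = 2.576, z_β = Φ⁻¹(0.78) = 0.772. For large effect (d = 0.98): n per group = 2(z_{α/2} + z_β)²/d² = 2(2.576 + 0.772)²/0.98² = 23.3 → 24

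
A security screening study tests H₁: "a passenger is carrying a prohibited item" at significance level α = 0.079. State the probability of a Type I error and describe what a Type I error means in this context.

P(Type I error) = α = 0.079. A Type I error is rejecting H₀ when H₀ is actually true (false positive) — here, concluding that a passenger is carrying a prohibited item when in fact this is not the case. Consequence: detaining an innocent passenger — delay and inconvenience.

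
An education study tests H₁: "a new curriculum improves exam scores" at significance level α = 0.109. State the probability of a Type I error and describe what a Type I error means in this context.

P(Type I error) = α = 0.109. A Type I error is rejecting H₀ when H₀ is actually true (false positive) — here, concluding that a new curriculum improves exam scores when in fact this is not the case. Consequence: adopting a curriculum that gives no real benefit — disruption for nothing.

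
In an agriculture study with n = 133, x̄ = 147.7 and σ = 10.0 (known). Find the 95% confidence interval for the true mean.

CI = x̄ ± z*(σ/√n) = 147.7 ± 1.96(10.0/√133) = 147.7 ± 1.7 = (146.0, 149.4)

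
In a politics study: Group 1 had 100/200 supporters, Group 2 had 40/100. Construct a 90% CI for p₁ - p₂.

p̂₁ = 0.5, p̂₂ = 0.4. Difference = 0.1. CI = (0.001, 0.199)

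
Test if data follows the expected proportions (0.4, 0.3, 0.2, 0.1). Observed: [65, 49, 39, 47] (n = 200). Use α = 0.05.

Expected: [80.0, 60.0, 40.0, 20.0]. χ² = 41.304. df = 3, critical = 7.815. Reject H₀.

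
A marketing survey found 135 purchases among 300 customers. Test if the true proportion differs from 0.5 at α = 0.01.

p̂ = 0.45, p₀ = 0.5. z = (p̂ - p₀)/√(p₀(1-p₀)/n) = -1.732. Critical: ±2.576. Fail to reject H₀.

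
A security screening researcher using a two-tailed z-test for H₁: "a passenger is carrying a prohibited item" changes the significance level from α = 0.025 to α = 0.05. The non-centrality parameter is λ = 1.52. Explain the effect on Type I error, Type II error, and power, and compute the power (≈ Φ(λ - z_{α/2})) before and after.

Increasing α from 0.025 to 0.05:
• Type I error rate increases (α is the Type I rate by definition).
• Critical value moves from z_{α/2} = 2.241 to 1.96, so power = Φ(λ - z_{α/2}) goes from Φ(1.52 - 2.241) = 0.235 to Φ(1.52 - 1.96) = 0.33.
• Type II error rate β = 1 - power therefore decreases (0.765 → 0.67).
Appropriate when false negatives are costly — here, letting a prohibited item through — security breach.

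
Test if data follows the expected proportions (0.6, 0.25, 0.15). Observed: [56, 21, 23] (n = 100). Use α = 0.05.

Expected: [60.0, 25.0, 15.0]. χ² = 5.173. df = 2, critical = 5.991. Fail to reject H₀.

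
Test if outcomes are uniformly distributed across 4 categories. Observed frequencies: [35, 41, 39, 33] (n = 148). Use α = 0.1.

Expected = 37 each. χ² = Σ(O-E)²/E = 1.081. df = 3, critical value = 6.251. Fail to reject H₀.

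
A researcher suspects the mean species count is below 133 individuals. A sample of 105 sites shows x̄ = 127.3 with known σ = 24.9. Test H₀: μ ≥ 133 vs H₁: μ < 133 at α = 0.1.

z = -2.346. Critical value: -1.28. Reject H₀.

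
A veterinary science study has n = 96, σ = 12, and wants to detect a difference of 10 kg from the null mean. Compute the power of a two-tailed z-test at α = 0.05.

SE = σ/√n = 12/√96 = 1.225. Non-centrality λ = d/SE = 10/1.225 = 8.165. Power ≈ Φ(λ - z_{α/2}) = Φ(8.165 - 1.96) = Φ(6.205) = 1.0.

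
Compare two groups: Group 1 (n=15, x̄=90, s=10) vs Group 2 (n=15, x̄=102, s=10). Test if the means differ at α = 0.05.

Pooled sp = 10.0. t = -3.286, df = 28. Critical t = ±2.048. Reject H₀.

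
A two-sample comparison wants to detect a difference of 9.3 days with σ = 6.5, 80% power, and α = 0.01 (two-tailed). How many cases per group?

n per group = 2(z_α/2 + z_β)²σ²/d² = 2×(2.576 + 0.84)²×6.5²/9.3² = 11.4 → n = 12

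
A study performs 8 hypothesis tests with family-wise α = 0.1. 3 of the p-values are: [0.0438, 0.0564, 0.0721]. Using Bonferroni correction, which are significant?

Bonferroni α = 0.1/8 = 0.0125. None of the given p-values are significant.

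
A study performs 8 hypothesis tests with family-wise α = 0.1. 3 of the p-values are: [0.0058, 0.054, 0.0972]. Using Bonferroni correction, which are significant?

Bonferroni α = 0.1/8 = 0.0125. Significant p-values: [0.0058]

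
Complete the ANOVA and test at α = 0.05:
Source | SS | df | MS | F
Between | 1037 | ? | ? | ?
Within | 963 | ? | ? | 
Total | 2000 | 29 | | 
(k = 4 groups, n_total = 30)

df_between = 3, df_within = 26. MS_between = 345.67, MS_within = 37.04. F = 9.333, F_crit ≈ 2.975. Reject H₀.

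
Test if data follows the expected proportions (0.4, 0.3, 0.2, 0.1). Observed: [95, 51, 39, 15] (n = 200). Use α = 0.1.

Expected: [80.0, 60.0, 40.0, 20.0]. χ² = 5.438. df = 3, critical = 6.251. Fail to reject H₀.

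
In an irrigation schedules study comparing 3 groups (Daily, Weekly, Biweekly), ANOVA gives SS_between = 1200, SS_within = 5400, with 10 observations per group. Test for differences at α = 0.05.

df_between = 2, df_within = 27. F = MS_between/MS_within = 600.0/200.0 = 3.0. F_crit ≈ 3.354. Fail to reject H₀.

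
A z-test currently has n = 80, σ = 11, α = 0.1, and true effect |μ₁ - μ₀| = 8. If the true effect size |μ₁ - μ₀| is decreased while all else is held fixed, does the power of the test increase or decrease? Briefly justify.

Power decreases: a smaller true effect decreases the non-centrality λ = |μ₁ - μ₀|/(σ/√n).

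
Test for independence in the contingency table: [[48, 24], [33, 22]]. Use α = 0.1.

χ² = 0.6. df = 1, critical = 2.706. Fail to reject H₀. No evidence of dependence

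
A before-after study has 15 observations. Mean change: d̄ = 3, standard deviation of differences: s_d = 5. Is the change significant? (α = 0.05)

t = d̄/(s_d/√n) = 3/(5/√15) = 2.324. df = 14, critical t = ±2.145. Reject H₀.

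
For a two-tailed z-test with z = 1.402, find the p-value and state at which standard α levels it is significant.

p = 2·P(Z > |1.402|) = 2·(1 - Φ(1.402)) ≈ 0.1609. Not significant at any standard level.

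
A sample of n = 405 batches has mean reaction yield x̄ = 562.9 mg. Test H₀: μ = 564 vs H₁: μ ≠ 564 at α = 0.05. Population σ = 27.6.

z = (x̄ - μ₀)/(σ/√n) = (562.9 - 564)/(27.6/√405) = -0.802. Critical value: ±1.96. Since |-0.802| ≤ 1.96, Fail to reject H₀.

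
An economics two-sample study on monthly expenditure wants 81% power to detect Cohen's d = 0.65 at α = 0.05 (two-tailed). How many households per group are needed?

z_{α/2} = 1.96, z_β = Φ⁻¹(0.81) = 0.878. For medium effect (d = 0.65): n per group = 2(z_{α/2} + z_β)²/d² = 2(1.96 + 0.878)²/0.65² = 38.1 → 39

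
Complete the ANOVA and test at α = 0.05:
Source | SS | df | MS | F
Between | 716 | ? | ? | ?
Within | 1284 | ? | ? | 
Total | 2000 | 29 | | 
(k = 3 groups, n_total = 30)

df_between = 2, df_within = 27. MS_between = 358.0, MS_within = 47.56. F = 7.528, F_crit ≈ 3.354. Reject H₀.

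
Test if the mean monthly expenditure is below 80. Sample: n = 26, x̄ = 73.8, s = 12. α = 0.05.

t = (73.8 - 80)/(12/√26) = -2.634, df = 25. Critical t = -1.708. Reject H₀.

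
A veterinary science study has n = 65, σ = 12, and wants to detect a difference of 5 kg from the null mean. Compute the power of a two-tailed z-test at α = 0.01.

SE = σ/√n = 12/√65 = 1.488. Non-centrality λ = d/SE = 5/1.488 = 3.359. Power ≈ Φ(λ - z_{α/2}) = Φ(3.359 - 2.576) = Φ(0.783) = 0.783.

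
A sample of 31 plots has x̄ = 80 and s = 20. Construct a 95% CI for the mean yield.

CI = x̄ ± t*(s/√n) = 80 ± 2.042(20/√31) = (72.66, 87.34)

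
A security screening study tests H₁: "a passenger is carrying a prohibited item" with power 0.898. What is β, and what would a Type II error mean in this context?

β = 1 - power = 1 - 0.898 = 0.102. A Type II error is failing to reject H₀ when H₀ is false (false negative) — here, failing to conclude that a passenger is carrying a prohibited item when in fact it is true. Consequence: letting a prohibited item through — security breach.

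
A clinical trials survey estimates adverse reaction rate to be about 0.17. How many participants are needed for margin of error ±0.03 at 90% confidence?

n = z²p(1-p)/E² = 1.645²×0.17×0.83/0.03² = 424.2 → n = 425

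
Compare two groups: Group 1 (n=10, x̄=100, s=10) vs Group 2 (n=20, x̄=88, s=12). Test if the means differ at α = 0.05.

Pooled sp = 11.4. t = 2.719, df = 28. Critical t = ±2.048. Reject H₀.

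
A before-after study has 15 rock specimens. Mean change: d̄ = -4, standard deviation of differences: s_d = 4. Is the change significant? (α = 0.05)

t = d̄/(s_d/√n) = -4/(4/√15) = -3.873. df = 14, critical t = ±2.145. Reject H₀.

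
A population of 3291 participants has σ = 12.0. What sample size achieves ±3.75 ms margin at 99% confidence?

Without FPC: n₀ = (2.576×12.0/3.75)² = 67.95. With FPC: n = n₀N/(n₀+N-1) = 66.6 → n = 67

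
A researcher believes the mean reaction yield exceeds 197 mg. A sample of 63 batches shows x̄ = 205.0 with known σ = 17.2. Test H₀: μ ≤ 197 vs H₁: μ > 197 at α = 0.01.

z = 3.692. Critical value: 2.33. Reject H₀.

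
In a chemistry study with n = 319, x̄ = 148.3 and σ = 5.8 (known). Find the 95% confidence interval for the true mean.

CI = x̄ ± z*(σ/√n) = 148.3 ± 1.96(5.8/√319) = 148.3 ± 0.64 = (147.66, 148.94)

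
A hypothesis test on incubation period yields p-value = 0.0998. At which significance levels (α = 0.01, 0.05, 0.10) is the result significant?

p = 0.0998. Significant at: α = 0.1.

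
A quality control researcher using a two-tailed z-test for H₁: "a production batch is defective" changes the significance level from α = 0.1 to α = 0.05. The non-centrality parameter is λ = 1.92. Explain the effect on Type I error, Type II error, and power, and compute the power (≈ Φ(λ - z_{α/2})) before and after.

Decreasing α from 0.1 to 0.05:
• Type I error rate decreases (α is the Type I rate by definition).
• Critical value moves from z_{α/2} = 1.645 to 1.96, so power = Φ(λ - z_{α/2}) goes from Φ(1.92 - 1.645) = 0.608 to Φ(1.92 - 1.96) = 0.484.
• Type II error rate β = 1 - power therefore increases (0.392 → 0.516).
Appropriate when false positives are costly — here, scrapping a good batch — wasted material and cost for no reason.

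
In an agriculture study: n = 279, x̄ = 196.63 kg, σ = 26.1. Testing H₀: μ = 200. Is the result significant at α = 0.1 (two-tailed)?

z = (196.63 - 200)/(26.1/√279) = -2.157. Since |z| > 1.645, significant at α = 0.1.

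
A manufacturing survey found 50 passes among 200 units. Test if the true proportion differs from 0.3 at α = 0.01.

p̂ = 0.25, p₀ = 0.3. z = (p̂ - p₀)/√(p₀(1-p₀)/n) = -1.543. Critical: ±2.576. Fail to reject H₀.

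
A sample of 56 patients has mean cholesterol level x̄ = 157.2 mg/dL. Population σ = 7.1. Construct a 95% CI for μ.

CI = x̄ ± z*(σ/√n) = 157.2 ± 1.96(7.1/√56) = 157.2 ± 1.86 = (155.34, 159.06)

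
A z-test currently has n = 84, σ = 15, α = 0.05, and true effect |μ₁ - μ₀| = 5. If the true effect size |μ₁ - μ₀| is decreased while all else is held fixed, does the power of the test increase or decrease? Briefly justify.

Power decreases: a smaller true effect decreases the non-centrality λ = |μ₁ - μ₀|/(σ/√n).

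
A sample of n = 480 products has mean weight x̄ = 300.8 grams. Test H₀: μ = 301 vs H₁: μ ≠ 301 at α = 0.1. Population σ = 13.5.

z = (x̄ - μ₀)/(σ/√n) = (300.8 - 301)/(13.5/√480) = -0.325. Critical value: ±1.645. Since |-0.325| ≤ 1.645, Fail to reject H₀.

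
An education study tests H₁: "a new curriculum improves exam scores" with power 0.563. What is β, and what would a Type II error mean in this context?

β = 1 - power = 1 - 0.563 = 0.437. A Type II error is failing to reject H₀ when H₀ is false (false negative) — here, failing to conclude that a new curriculum improves exam scores when in fact it is true. Consequence: keeping the old curriculum when the new one would have helped students.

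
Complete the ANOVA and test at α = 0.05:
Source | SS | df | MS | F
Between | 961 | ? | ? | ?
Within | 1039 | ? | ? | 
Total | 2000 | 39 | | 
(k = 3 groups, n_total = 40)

df_between = 2, df_within = 37. MS_between = 480.5, MS_within = 28.08. F = 17.111, F_crit ≈ 3.252. Reject H₀.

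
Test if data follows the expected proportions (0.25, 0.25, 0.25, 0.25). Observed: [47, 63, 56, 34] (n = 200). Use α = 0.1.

Expected: [50.0, 50.0, 50.0, 50.0]. χ² = 9.4. df = 3, critical = 6.251. Reject H₀.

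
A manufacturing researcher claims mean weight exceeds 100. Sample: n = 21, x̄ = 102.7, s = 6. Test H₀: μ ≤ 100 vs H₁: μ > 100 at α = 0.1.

t = (102.7 - 100)/(6/√21) = 2.062, df = 20. Critical t = 1.325. Reject H₀.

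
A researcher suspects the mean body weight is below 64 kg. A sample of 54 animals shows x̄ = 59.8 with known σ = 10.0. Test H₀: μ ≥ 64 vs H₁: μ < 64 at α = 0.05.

z = -3.086. Critical value: -1.645. Reject H₀.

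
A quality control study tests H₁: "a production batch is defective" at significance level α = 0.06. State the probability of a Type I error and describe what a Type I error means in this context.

P(Type I error) = α = 0.06. A Type I error is rejecting H₀ when H₀ is actually true (false positive) — here, concluding that a production batch is defective when in fact this is not the case. Consequence: scrapping a good batch — wasted material and cost for no reason.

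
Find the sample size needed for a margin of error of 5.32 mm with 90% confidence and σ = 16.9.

n = (z*σ/E)² = (1.645×16.9/5.32)² = 27.3 → n = 28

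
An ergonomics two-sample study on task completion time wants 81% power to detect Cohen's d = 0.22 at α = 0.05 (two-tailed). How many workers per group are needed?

z_{α/2} = 1.96, z_β = Φ⁻¹(0.81) = 0.878. For small effect (d = 0.22): n per group = 2(z_{α/2} + z_β)²/d² = 2(1.96 + 0.878)²/0.22² = 332.8 → 333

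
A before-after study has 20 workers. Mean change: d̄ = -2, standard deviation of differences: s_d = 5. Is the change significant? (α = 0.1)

t = d̄/(s_d/√n) = -2/(5/√20) = -1.789. df = 19, critical t = ±1.729. Reject H₀.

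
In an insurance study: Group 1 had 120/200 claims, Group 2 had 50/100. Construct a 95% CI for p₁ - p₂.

p̂₁ = 0.6, p̂₂ = 0.5. Difference = 0.1. CI = (-0.019, 0.219)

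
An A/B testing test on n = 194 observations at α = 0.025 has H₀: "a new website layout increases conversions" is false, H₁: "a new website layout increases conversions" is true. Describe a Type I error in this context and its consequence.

Type I error: rejecting H₀ when it is true — concluding that a new website layout increases conversions when in fact it is not. Consequence: rolling out a layout that doesn't actually help — wasted engineering effort.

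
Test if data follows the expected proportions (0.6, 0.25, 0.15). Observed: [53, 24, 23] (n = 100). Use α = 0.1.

Expected: [60.0, 25.0, 15.0]. χ² = 5.123. df = 2, critical = 4.605. Reject H₀.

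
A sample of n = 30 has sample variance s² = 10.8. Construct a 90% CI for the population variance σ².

df = 29. χ²_{0.05} = 42.557, χ²_{0.95} = 17.708. CI for σ² = ((n-1)s²/χ²_{α/2}, (n-1)s²/χ²_{1-α/2}) = (29·10.8/42.557, 29·10.8/17.708) = (7.36, 17.69)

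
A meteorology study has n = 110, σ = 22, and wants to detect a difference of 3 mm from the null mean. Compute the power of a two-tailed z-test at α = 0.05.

SE = σ/√n = 22/√110 = 2.098. Non-centrality λ = d/SE = 3/2.098 = 1.43. Power ≈ Φ(λ - z_{α/2}) = Φ(1.43 - 1.96) = Φ(-0.53) = 0.298.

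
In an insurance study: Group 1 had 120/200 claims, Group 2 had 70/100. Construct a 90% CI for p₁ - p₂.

p̂₁ = 0.6, p̂₂ = 0.7. Difference = -0.1. CI = (-0.194, -0.006)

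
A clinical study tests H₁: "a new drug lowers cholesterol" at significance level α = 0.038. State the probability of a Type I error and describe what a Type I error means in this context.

P(Type I error) = α = 0.038. A Type I error is rejecting H₀ when H₀ is actually true (false positive) — here, concluding that a new drug lowers cholesterol when in fact this is not the case. Consequence: approving an ineffective drug — patients take a useless medication and may skip effective alternatives.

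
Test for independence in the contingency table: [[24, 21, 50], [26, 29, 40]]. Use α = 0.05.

χ² = 2.471. df = 2, critical = 5.991. Fail to reject H₀. No evidence of dependence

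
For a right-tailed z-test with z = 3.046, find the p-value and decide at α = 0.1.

p = P(Z > 3.046) = 1 - Φ(3.046) ≈ 0.0012. Since p < 0.1, reject H₀ (significant) at α = 0.1.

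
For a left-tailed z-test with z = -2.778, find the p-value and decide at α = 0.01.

p = P(Z < -2.778) = Φ(-2.778) ≈ 0.0027. Since p < 0.01, reject H₀ (significant) at α = 0.01.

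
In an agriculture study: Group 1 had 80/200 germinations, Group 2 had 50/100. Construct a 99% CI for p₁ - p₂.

p̂₁ = 0.4, p̂₂ = 0.5. Difference = -0.1. CI = (-0.257, 0.057)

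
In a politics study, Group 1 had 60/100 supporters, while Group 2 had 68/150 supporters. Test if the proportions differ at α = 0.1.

p̂₁ = 0.6, p̂₂ = 0.453, pooled p̂ = 0.512. z = 2.273. Critical: ±1.645. Reject H₀.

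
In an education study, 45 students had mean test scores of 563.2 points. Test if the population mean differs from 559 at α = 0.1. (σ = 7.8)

z = (x̄ - μ₀)/(σ/√n) = (563.2 - 559)/(7.8/√45) = 3.612. Critical value: ±1.645. Since |3.612| > 1.645, Reject H₀.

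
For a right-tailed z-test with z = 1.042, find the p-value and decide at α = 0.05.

p = P(Z > 1.042) = 1 - Φ(1.042) ≈ 0.1487. Since p ≥ 0.05, fail to reject H₀ (not significant) at α = 0.05.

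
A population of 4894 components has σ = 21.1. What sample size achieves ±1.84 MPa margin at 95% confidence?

Without FPC: n₀ = (1.96×21.1/1.84)² = 505.174. With FPC: n = n₀N/(n₀+N-1) = 458.0 → n = 458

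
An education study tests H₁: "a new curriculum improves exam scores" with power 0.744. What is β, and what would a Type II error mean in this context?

β = 1 - power = 1 - 0.744 = 0.256. A Type II error is failing to reject H₀ when H₀ is false (false negative) — here, failing to conclude that a new curriculum improves exam scores when in fact it is true. Consequence: keeping the old curriculum when the new one would have helped students.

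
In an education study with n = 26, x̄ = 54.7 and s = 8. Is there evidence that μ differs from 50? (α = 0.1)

t = (x̄ - μ₀)/(s/√n) = (54.7 - 50)/(8/√26) = 2.996. df = 25, critical t = ±1.708. Reject H₀.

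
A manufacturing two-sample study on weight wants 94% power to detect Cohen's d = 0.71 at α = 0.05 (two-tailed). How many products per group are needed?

z_{α/2} = 1.96, z_β = Φ⁻¹(0.94) = 1.555. For medium effect (d = 0.71): n per group = 2(z_{α/2} + z_β)²/d² = 2(1.96 + 1.555)²/0.71² = 49.02 → 50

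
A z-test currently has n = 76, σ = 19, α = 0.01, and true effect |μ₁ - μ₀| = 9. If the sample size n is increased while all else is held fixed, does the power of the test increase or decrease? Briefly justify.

Power increases: a larger n shrinks the standard error σ/√n, moving the sampling distribution under H₁ further from the critical value.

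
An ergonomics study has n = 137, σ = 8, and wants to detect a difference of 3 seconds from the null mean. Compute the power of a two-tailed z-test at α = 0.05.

SE = σ/√n = 8/√137 = 0.683. Non-centrality λ = d/SE = 3/0.683 = 4.389. Power ≈ Φ(λ - z_{α/2}) = Φ(4.389 - 1.96) = Φ(2.429) = 0.992.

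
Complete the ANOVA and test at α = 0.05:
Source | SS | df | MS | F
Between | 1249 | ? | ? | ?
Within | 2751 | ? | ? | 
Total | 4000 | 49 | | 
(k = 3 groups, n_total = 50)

df_between = 2, df_within = 47. MS_between = 624.5, MS_within = 58.53. F = 10.669, F_crit ≈ 3.195. Reject H₀.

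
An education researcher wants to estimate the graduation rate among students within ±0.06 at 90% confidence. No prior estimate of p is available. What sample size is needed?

Conservative approach: use p = 0.5 (maximizes p(1-p) = 0.25). n = z²(0.25)/E² = 1.645²×0.25/0.06² = 187.9 → n = 188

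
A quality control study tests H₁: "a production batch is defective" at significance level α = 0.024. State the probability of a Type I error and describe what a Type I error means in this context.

P(Type I error) = α = 0.024. A Type I error is rejecting H₀ when H₀ is actually true (false positive) — here, concluding that a production batch is defective when in fact this is not the case. Consequence: scrapping a good batch — wasted material and cost for no reason.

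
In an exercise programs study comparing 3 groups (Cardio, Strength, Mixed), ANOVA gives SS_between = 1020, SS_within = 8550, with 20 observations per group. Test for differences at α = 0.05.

df_between = 2, df_within = 57. F = MS_between/MS_within = 510.0/150.0 = 3.4. F_crit ≈ 3.159. Reject H₀. At least one mean differs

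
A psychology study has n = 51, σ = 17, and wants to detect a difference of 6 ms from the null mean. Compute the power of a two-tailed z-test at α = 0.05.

SE = σ/√n = 17/√51 = 2.38. Non-centrality λ = d/SE = 6/2.38 = 2.521. Power ≈ Φ(λ - z_{α/2}) = Φ(2.521 - 1.96) = Φ(0.561) = 0.712.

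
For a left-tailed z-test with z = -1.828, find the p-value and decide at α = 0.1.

p = P(Z < -1.828) = Φ(-1.828) ≈ 0.0338. Since p < 0.1, reject H₀ (significant) at α = 0.1.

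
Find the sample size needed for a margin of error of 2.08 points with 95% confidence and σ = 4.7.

n = (z*σ/E)² = (1.96×4.7/2.08)² = 19.6 → n = 20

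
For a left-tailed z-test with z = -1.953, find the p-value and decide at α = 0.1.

p = P(Z < -1.953) = Φ(-1.953) ≈ 0.0254. Since p < 0.1, reject H₀ (significant) at α = 0.1.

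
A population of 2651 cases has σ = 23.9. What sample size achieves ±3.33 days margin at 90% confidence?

Without FPC: n₀ = (1.645×23.9/3.33)² = 139.392. With FPC: n = n₀N/(n₀+N-1) = 132.5 → n = 133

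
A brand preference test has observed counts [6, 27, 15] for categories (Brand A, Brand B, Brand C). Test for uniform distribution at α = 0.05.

Expected = 16 each. χ² = Σ(O-E)²/E = 13.875. df = 2, critical value = 5.991. Reject H₀.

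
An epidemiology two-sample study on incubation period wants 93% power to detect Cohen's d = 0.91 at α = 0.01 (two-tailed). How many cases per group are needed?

z_{α/2} = 2.576, z_β = Φ⁻¹(0.93) = 1.476. For large effect (d = 0.91): n per group = 2(z_{α/2} + z_β)²/d² = 2(2.576 + 1.476)²/0.91² = 39.7 → 40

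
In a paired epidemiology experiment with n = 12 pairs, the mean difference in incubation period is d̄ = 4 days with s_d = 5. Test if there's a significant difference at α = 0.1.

t = d̄/(s_d/√n) = 4/(5/√12) = 2.771. df = 11, critical t = ±1.796. Reject H₀.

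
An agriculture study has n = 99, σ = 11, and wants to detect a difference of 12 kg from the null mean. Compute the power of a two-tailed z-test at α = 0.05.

SE = σ/√n = 11/√99 = 1.106. Non-centrality λ = d/SE = 12/1.106 = 10.854. Power ≈ Φ(λ - z_{α/2}) = Φ(10.854 - 1.96) = Φ(8.894) = 1.0.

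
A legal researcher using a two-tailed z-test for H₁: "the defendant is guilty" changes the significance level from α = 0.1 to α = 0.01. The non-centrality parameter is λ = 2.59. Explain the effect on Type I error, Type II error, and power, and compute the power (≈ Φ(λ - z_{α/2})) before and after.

Decreasing α from 0.1 to 0.01:
• Type I error rate decreases (α is the Type I rate by definition).
• Critical value moves from z_{α/2} = 1.645 to 2.576, so power = Φ(λ - z_{α/2}) goes from Φ(2.59 - 1.645) = 0.828 to Φ(2.59 - 2.576) = 0.506.
• Type II error rate β = 1 - power therefore increases (0.172 → 0.494).
Appropriate when false positives are costly — here, convicting an innocent person.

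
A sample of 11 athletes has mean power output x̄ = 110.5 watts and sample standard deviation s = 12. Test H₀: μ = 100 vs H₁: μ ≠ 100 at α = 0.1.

t = (x̄ - μ₀)/(s/√n) = (110.5 - 100)/(12/√11) = 2.902. df = 10, critical t = ±1.812. Reject H₀.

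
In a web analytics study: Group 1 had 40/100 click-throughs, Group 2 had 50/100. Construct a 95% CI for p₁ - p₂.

p̂₁ = 0.4, p̂₂ = 0.5. Difference = -0.1. CI = (-0.237, 0.037)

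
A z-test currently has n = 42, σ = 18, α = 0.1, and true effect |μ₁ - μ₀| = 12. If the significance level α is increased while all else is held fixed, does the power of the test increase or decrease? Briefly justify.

Power increases: a larger α lowers the critical value, so more of the H₁ sampling distribution falls in the rejection region.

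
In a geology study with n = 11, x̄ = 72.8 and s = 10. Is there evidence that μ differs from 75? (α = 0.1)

t = (x̄ - μ₀)/(s/√n) = (72.8 - 75)/(10/√11) = -0.73. df = 10, critical t = ±1.812. Fail to reject H₀.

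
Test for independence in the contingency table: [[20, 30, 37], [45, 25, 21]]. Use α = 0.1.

χ² = 14.401. df = 2, critical = 4.605. Reject H₀. Variables are dependent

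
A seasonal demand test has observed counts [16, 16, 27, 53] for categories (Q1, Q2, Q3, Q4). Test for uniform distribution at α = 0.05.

Expected = 28 each. χ² = Σ(O-E)²/E = 32.643. df = 3, critical value = 7.815. Reject H₀.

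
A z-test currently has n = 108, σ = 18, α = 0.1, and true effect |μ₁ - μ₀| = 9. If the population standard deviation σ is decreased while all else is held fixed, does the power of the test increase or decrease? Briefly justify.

Power increases: a smaller σ shrinks the standard error σ/√n, moving the sampling distribution under H₁ further from the critical value.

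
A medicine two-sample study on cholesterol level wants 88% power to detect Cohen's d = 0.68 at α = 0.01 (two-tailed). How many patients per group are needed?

z_{α/2} = 2.576, z_β = Φ⁻¹(0.88) = 1.175. For medium effect (d = 0.68): n per group = 2(z_{α/2} + z_β)²/d² = 2(2.576 + 1.175)²/0.68² = 60.9 → 61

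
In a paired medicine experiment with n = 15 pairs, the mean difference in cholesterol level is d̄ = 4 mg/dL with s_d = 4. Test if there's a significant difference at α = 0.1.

t = d̄/(s_d/√n) = 4/(4/√15) = 3.873. df = 14, critical t = ±1.761. Reject H₀.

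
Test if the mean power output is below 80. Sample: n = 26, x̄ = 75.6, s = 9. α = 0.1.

t = (75.6 - 80)/(9/√26) = -2.493, df = 25. Critical t = -1.316. Reject H₀.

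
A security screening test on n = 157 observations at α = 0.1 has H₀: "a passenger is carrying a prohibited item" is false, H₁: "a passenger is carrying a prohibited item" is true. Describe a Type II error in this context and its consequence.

Type II error: failing to reject H₀ when it is false — concluding that a passenger is carrying a prohibited item is not supported when in fact it is. Consequence: letting a prohibited item through — security breach.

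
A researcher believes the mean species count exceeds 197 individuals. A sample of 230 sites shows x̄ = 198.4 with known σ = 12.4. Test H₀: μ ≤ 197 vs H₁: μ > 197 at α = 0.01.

z = 1.712. Critical value: 2.33. Fail to reject H₀.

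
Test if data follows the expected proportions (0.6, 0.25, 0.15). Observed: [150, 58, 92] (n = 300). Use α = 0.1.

Expected: [180.0, 75.0, 45.0]. χ² = 57.942. df = 2, critical = 4.605. Reject H₀.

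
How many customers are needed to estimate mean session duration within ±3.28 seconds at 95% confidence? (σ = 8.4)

n = (z*σ/E)² = (1.96×8.4/3.28)² = 25.2 → n = 26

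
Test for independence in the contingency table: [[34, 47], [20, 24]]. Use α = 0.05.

χ² = 0.141. df = 1, critical = 3.841. Fail to reject H₀. No evidence of dependence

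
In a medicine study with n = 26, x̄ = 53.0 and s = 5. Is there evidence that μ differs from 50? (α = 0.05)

t = (x̄ - μ₀)/(s/√n) = (53.0 - 50)/(5/√26) = 3.059. df = 25, critical t = ±2.06. Reject H₀.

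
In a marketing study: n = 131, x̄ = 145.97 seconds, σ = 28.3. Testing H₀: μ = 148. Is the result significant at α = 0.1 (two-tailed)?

z = (145.97 - 148)/(28.3/√131) = -0.821. Since |z| ≤ 1.645, not significant at α = 0.1.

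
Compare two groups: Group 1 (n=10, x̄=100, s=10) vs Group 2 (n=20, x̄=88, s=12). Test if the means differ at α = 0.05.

Pooled sp = 11.4. t = 2.719, df = 28. Critical t = ±2.048. Reject H₀.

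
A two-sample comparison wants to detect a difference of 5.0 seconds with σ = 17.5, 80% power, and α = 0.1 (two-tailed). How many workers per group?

n per group = 2(z_α/2 + z_β)²σ²/d² = 2×(1.645 + 0.84)²×17.5²/5.0² = 151.3 → n = 152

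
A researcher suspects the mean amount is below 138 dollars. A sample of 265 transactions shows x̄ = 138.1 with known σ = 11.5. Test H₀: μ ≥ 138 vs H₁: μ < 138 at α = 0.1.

z = 0.142. Critical value: -1.28. Fail to reject H₀.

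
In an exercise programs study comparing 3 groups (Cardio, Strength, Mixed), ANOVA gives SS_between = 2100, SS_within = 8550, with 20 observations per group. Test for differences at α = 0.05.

df_between = 2, df_within = 57. F = MS_between/MS_within = 1050.0/150.0 = 7.0. F_crit ≈ 3.159. Reject H₀. At least one mean differs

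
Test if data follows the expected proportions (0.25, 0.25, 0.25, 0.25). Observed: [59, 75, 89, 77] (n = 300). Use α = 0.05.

Expected: [75.0, 75.0, 75.0, 75.0]. χ² = 6.08. df = 3, critical = 7.815. Fail to reject H₀.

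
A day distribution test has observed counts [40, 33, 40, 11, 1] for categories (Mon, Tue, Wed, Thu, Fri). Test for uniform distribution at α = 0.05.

Expected = 25 each. χ² = Σ(O-E)²/E = 51.44. df = 4, critical value = 9.488. Reject H₀.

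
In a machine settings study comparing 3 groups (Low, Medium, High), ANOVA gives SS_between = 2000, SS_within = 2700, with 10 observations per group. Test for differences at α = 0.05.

df_between = 2, df_within = 27. F = MS_between/MS_within = 1000.0/100.0 = 10.0. F_crit ≈ 3.354. Reject H₀. At least one mean differs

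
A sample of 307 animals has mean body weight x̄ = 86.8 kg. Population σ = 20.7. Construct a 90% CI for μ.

CI = x̄ ± z*(σ/√n) = 86.8 ± 1.645(20.7/√307) = 86.8 ± 1.94 = (84.86, 88.74)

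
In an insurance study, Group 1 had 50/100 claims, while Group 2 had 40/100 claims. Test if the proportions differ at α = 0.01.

p̂₁ = 0.5, p̂₂ = 0.4, pooled p̂ = 0.45. z = 1.421. Critical: ±2.576. Fail to reject H₀.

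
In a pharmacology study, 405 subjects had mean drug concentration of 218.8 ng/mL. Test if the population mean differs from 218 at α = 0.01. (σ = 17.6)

z = (x̄ - μ₀)/(σ/√n) = (218.8 - 218)/(17.6/√405) = 0.915. Critical value: ±2.576. Since |0.915| ≤ 2.576, Fail to reject H₀.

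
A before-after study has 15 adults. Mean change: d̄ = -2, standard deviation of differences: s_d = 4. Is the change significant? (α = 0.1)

t = d̄/(s_d/√n) = -2/(4/√15) = -1.936. df = 14, critical t = ±1.761. Reject H₀.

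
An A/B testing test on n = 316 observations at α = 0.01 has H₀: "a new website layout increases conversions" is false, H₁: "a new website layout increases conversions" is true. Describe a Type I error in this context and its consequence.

Type I error: rejecting H₀ when it is true — concluding that a new website layout increases conversions when in fact it is not. Consequence: rolling out a layout that doesn't actually help — wasted engineering effort.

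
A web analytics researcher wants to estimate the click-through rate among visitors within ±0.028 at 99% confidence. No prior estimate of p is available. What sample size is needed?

Conservative approach: use p = 0.5 (maximizes p(1-p) = 0.25). n = z²(0.25)/E² = 2.576²×0.25/0.028² = 2116.0 → n = 2116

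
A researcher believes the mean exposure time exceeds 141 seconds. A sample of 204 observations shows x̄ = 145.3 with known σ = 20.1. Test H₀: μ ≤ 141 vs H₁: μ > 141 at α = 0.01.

z = 3.056. Critical value: 2.33. Reject H₀.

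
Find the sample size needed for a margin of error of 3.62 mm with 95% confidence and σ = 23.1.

n = (z*σ/E)² = (1.96×23.1/3.62)² = 156.4 → n = 157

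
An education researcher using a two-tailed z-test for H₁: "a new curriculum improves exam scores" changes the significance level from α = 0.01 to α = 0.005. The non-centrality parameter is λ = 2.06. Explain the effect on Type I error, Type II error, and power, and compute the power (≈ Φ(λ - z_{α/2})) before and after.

Decreasing α from 0.01 to 0.005:
• Type I error rate decreases (α is the Type I rate by definition).
• Critical value moves from z_{α/2} = 2.576 to 2.807, so power = Φ(λ - z_{α/2}) goes from Φ(2.06 - 2.576) = 0.303 to Φ(2.06 - 2.807) = 0.228.
• Type II error rate β = 1 - power therefore increases (0.697 → 0.772).
Appropriate when false positives are costly — here, adopting a curriculum that gives no real benefit — disruption for nothing.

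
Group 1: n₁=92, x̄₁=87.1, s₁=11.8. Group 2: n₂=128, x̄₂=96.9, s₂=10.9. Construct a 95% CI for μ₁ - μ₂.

Difference = -9.8. SE = √(11.8²/92 + 10.9²/128) = 1.563. CI = (-12.86, -6.74)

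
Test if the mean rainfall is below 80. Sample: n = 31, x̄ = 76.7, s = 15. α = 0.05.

t = (76.7 - 80)/(15/√31) = -1.225, df = 30. Critical t = -1.697. Fail to reject H₀.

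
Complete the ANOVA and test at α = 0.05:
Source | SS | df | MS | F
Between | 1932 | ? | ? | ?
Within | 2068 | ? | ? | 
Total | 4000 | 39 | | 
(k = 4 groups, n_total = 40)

df_between = 3, df_within = 36. MS_between = 644.0, MS_within = 57.44. F = 11.211, F_crit ≈ 2.866. Reject H₀.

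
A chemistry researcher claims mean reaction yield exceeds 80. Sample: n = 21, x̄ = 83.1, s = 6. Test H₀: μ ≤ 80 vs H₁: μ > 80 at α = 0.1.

t = (83.1 - 80)/(6/√21) = 2.368, df = 20. Critical t = 1.325. Reject H₀.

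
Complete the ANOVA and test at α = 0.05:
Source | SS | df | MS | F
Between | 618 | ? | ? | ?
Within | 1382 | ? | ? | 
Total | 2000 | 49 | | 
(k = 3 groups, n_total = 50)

df_between = 2, df_within = 47. MS_between = 309.0, MS_within = 29.4. F = 10.509, F_crit ≈ 3.195. Reject H₀.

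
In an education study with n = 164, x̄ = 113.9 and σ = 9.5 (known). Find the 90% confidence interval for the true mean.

CI = x̄ ± z*(σ/√n) = 113.9 ± 1.645(9.5/√164) = 113.9 ± 1.22 = (112.68, 115.12)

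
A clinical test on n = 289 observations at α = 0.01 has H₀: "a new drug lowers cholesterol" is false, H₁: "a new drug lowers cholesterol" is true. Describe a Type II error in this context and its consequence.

Type II error: failing to reject H₀ when it is false — concluding that a new drug lowers cholesterol is not supported when in fact it is. Consequence: shelving an effective drug — patients miss out on a treatment that would have helped.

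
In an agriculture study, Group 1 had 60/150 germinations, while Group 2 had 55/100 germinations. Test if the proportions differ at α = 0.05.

p̂₁ = 0.4, p̂₂ = 0.55, pooled p̂ = 0.46. z = -2.331. Critical: ±1.96. Reject H₀.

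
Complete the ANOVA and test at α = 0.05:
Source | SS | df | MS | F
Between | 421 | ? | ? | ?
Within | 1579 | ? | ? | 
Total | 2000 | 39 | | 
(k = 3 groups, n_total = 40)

df_between = 2, df_within = 37. MS_between = 210.5, MS_within = 42.68. F = 4.933, F_crit ≈ 3.252. Reject H₀.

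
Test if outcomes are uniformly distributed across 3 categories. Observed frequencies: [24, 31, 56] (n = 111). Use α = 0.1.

Expected = 37 each. χ² = Σ(O-E)²/E = 15.297. df = 2, critical value = 4.605. Reject H₀.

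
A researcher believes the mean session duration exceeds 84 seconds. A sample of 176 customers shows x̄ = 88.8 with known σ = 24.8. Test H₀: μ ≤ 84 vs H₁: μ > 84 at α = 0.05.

z = 2.568. Critical value: 1.645. Reject H₀.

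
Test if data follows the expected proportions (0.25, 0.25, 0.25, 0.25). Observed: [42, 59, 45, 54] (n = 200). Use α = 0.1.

Expected: [50.0, 50.0, 50.0, 50.0]. χ² = 3.72. df = 3, critical = 6.251. Fail to reject H₀.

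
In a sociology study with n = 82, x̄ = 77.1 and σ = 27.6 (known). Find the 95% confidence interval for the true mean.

CI = x̄ ± z*(σ/√n) = 77.1 ± 1.96(27.6/√82) = 77.1 ± 5.97 = (71.13, 83.07)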